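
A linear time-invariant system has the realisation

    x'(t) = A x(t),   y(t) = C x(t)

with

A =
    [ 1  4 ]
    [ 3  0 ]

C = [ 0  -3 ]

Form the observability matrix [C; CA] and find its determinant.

CA = [[-9, 0]]
Observability matrix O = [C; CA] = [[0, -3], [-9, 0]]
det(O) = 0·0 - (-3)·(-9) = 0 - 27 = -27
Since det(O) ≠ 0, rank(O) = 2 and the system is completely observable.

-27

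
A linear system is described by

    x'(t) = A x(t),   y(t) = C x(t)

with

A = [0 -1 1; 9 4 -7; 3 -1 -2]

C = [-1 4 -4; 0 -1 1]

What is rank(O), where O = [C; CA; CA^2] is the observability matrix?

2

CA = [[24, 21, -21], [-6, -5, 5]]
CA^2 = [[126, 81, -81], [-30, -19, 19]]
Observability matrix O = [C; CA; CA^2] = [[-1, 4, -4], [0, -1, 1], [24, 21, -21], [-6, -5, 5], [126, 81, -81], [-30, -19, 19]]
The columns c1, c2, c3 of O are linearly dependent: c2 + c3 = 0 (check each entry), so rank(O) ≤ 2.
The 2×2 minor from rows 1, 2, columns 1, 2 is (-1)·(-1) - 4·0 = 1 - 0 = 1 ≠ 0, so rank(O) = 2.
rank(O) = 2 < n = 3, so the pair (A, C) is not completely observable.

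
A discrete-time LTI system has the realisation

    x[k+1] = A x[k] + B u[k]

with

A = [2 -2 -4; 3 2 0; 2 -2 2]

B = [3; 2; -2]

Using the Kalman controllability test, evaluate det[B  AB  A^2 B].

-930

AB = [[10], [13], [-2]]
A^2B = [[2], [56], [-10]]
Controllability matrix C = [B  AB  A^2B] = [[3, 10, 2], [2, 13, 56], [-2, -2, -10]]
Expanding along the first row, det(C) = 3·(13·(-10) - 56·(-2)) - 10·(2·(-10) - 56·(-2)) + 2·(2·(-2) - 13·(-2)) = 3·(-18) - 10·92 + 2·22 = -930
Since det(C) ≠ 0, rank(C) = 3 and the system is completely controllable.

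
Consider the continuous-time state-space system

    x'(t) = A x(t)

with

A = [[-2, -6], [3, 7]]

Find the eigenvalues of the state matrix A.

1, 4

det(sI - A) = s^2 - (tr A)s + det A, with tr A = (-2) + 7 = 5 and det A = (-2)·7 - (-6)·3 = -14 - (-18) = 4.
So p(s) = det(sI - A) = s^2 - 5s + 4.
Factor s^2 - 5s + 4: two numbers with sum 5 and product 4 are 4 and 1, so s^2 - 5s + 4 = (s - 4)(s - 1).
Hence p(s) = (s - 4) (s - 1), with roots 1, 4.
At least one eigenvalue has non-negative real part, so the system is not asymptotically stable.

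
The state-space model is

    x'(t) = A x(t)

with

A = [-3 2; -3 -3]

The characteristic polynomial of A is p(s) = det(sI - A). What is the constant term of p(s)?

15

For a 2×2 matrix, det(sI - A) = s^2 - (tr A)s + det A.
tr A = -6, det A = 15.
So p(s) = s^2 + 6s + 15.
The constant term is 15.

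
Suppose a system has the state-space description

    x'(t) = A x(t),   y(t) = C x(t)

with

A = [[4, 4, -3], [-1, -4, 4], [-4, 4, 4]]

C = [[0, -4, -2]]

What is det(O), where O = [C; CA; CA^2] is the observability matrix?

12352

CA = [[12, 8, -24]]
CA^2 = [[136, -80, -100]]
Observability matrix O = [C; CA; CA^2] = [[0, -4, -2], [12, 8, -24], [136, -80, -100]]
Expanding along the first row, det(O) = 0·(8·(-100) - (-24)·(-80)) - (-4)·(12·(-100) - (-24)·136) + (-2)·(12·(-80) - 8·136) = 0·(-2720) - (-4)·2064 + (-2)·(-2048) = 12352
Since det(O) ≠ 0, rank(O) = 3 and the system is completely observable.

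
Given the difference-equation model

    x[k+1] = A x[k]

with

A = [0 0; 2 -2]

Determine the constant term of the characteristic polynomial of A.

For a 2×2 matrix, det(zI - A) = z^2 - (tr A)z + det A.
tr A = -2, det A = 0.
So p(z) = z^2 + 2z.
The constant term is 0.

0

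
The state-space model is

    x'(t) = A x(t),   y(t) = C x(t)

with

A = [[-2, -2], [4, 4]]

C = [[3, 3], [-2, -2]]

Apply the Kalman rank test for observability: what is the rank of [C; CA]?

CA = [[6, 6], [-4, -4]]
Observability matrix O = [C; CA] = [[3, 3], [-2, -2], [6, 6], [-4, -4]]
Every row of O is a scalar multiple of row 1 = [3, 3] (multipliers 1, -2/3, 2, -4/3), so the rows span a one-dimensional space.
O ≠ 0, hence rank(O) = 1.
rank(O) = 1 < n = 2, so the pair (A, C) is not completely observable.

1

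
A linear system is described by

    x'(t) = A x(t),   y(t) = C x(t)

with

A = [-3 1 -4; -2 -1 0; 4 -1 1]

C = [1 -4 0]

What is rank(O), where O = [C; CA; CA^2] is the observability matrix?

CA = [[5, 5, -4]]
CA^2 = [[-41, 4, -24]]
Observability matrix O = [C; CA; CA^2] = [[1, -4, 0], [5, 5, -4], [-41, 4, -24]]
det(O) = 1·(5·(-24) - (-4)·4) - (-4)·(5·(-24) - (-4)·(-41)) + 0·(5·4 - 5·(-41)) = 1·(-104) - (-4)·(-284) + 0·225 = -1240 ≠ 0, so rank(O) = 3.
rank(O) = 3 = n, so the pair (A, C) is completely observable.

3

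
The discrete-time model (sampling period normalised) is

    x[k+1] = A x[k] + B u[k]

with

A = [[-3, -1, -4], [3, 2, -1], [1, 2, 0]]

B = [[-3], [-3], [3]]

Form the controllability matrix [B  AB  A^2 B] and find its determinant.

3159

AB = [[0], [-18], [-9]]
A^2B = [[54], [-27], [-36]]
Controllability matrix C = [B  AB  A^2B] = [[-3, 0, 54], [-3, -18, -27], [3, -9, -36]]
Expanding along the first row, det(C) = (-3)·((-18)·(-36) - (-27)·(-9)) - 0·((-3)·(-36) - (-27)·3) + 54·((-3)·(-9) - (-18)·3) = (-3)·405 - 0·189 + 54·81 = 3159
Since det(C) ≠ 0, rank(C) = 3 and the system is completely controllable.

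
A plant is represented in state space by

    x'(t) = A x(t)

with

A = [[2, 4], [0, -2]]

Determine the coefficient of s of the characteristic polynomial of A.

For a 2×2 matrix, det(sI - A) = s^2 - (tr A)s + det A.
tr A = 0, det A = -4.
So p(s) = s^2 - 4.
The coefficient of s is 0.

0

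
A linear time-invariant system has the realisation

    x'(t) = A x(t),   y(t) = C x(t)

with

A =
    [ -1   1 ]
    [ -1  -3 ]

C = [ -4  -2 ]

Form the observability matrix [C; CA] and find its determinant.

CA = [[6, 2]]
Observability matrix O = [C; CA] = [[-4, -2], [6, 2]]
det(O) = (-4)·2 - (-2)·6 = -8 - (-12) = 4
Since det(O) ≠ 0, rank(O) = 2 and the system is completely observable.

4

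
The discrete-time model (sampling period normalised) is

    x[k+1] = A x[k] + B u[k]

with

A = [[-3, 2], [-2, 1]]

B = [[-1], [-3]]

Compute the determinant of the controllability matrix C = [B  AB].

AB = [[-3], [-1]]
Controllability matrix C = [B  AB] = [[-1, -3], [-3, -1]]
det(C) = (-1)·(-1) - (-3)·(-3) = 1 - 9 = -8
Since det(C) ≠ 0, rank(C) = 2 and the system is completely controllable.

-8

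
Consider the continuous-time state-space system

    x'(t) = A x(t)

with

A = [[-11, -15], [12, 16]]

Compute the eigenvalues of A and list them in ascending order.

det(sI - A) = s^2 - (tr A)s + det A, with tr A = (-11) + 16 = 5 and det A = (-11)·16 - (-15)·12 = -176 - (-180) = 4.
So p(s) = det(sI - A) = s^2 - 5s + 4.
Factor s^2 - 5s + 4: two numbers with sum 5 and product 4 are 4 and 1, so s^2 - 5s + 4 = (s - 4)(s - 1).
Hence p(s) = (s - 4) (s - 1), with roots 1, 4.
At least one eigenvalue has non-negative real part, so the system is not asymptotically stable.

1, 4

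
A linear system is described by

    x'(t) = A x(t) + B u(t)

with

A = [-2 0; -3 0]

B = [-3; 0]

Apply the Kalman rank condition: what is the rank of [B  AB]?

2

AB = [[6], [9]]
Controllability matrix C = [B  AB] = [[-3, 6], [0, 9]]
det(C) = (-3)·9 - 6·0 = -27 - 0 = -27 ≠ 0, so rank(C) = 2.
rank(C) = 2 = n, so the pair (A, B) is completely controllable.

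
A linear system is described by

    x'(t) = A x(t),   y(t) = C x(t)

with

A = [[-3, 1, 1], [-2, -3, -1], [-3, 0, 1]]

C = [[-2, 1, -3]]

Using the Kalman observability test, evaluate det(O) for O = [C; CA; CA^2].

-1233

CA = [[13, -5, -6]]
CA^2 = [[-11, 28, 12]]
Observability matrix O = [C; CA; CA^2] = [[-2, 1, -3], [13, -5, -6], [-11, 28, 12]]
Expanding along the first row, det(O) = (-2)·((-5)·12 - (-6)·28) - 1·(13·12 - (-6)·(-11)) + (-3)·(13·28 - (-5)·(-11)) = (-2)·108 - 1·90 + (-3)·309 = -1233
Since det(O) ≠ 0, rank(O) = 3 and the system is completely observable.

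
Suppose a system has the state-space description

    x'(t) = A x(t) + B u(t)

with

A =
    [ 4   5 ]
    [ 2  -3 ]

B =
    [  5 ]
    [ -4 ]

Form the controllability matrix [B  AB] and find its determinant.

110

AB = [[0], [22]]
Controllability matrix C = [B  AB] = [[5, 0], [-4, 22]]
det(C) = 5·22 - 0·(-4) = 110 - 0 = 110
Since det(C) ≠ 0, rank(C) = 2 and the system is completely controllable.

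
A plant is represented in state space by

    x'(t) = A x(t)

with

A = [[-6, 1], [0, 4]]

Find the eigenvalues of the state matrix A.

det(sI - A) = s^2 - (tr A)s + det A, with tr A = (-6) + 4 = -2 and det A = (-6)·4 - 1·0 = -24 - 0 = -24.
So p(s) = det(sI - A) = s^2 + 2s - 24.
Factor s^2 + 2s - 24: two numbers with sum -2 and product -24 are 4 and -6, so s^2 + 2s - 24 = (s - 4)(s + 6).
Hence p(s) = (s - 4) (s + 6), with roots -6, 4.
At least one eigenvalue has non-negative real part, so the system is not asymptotically stable.

-6, 4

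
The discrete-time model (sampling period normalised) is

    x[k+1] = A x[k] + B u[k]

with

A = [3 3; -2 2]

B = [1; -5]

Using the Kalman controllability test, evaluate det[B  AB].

AB = [[-12], [-12]]
Controllability matrix C = [B  AB] = [[1, -12], [-5, -12]]
det(C) = 1·(-12) - (-12)·(-5) = -12 - 60 = -72
Since det(C) ≠ 0, rank(C) = 2 and the system is completely controllable.

-72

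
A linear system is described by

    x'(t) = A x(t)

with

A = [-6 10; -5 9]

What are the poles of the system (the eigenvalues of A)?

-1, 4

det(sI - A) = s^2 - (tr A)s + det A, with tr A = (-6) + 9 = 3 and det A = (-6)·9 - 10·(-5) = -54 - (-50) = -4.
So p(s) = det(sI - A) = s^2 - 3s - 4.
Factor s^2 - 3s - 4: two numbers with sum 3 and product -4 are 4 and -1, so s^2 - 3s - 4 = (s - 4)(s + 1).
Hence p(s) = (s - 4) (s + 1), with roots -1, 4.
At least one eigenvalue has non-negative real part, so the system is not asymptotically stable.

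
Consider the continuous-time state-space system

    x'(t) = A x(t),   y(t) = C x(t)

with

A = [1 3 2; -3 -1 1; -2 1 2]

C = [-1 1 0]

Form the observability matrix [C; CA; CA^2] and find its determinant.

CA = [[-4, -4, -1]]
CA^2 = [[10, -9, -14]]
Observability matrix O = [C; CA; CA^2] = [[-1, 1, 0], [-4, -4, -1], [10, -9, -14]]
Expanding along the first row, det(O) = (-1)·((-4)·(-14) - (-1)·(-9)) - 1·((-4)·(-14) - (-1)·10) + 0·((-4)·(-9) - (-4)·10) = (-1)·47 - 1·66 + 0·76 = -113
Since det(O) ≠ 0, rank(O) = 3 and the system is completely observable.

-113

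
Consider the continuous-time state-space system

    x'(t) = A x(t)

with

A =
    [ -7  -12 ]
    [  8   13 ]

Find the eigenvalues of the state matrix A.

1, 5

det(sI - A) = s^2 - (tr A)s + det A, with tr A = (-7) + 13 = 6 and det A = (-7)·13 - (-12)·8 = -91 - (-96) = 5.
So p(s) = det(sI - A) = s^2 - 6s + 5.
Factor s^2 - 6s + 5: two numbers with sum 6 and product 5 are 5 and 1, so s^2 - 6s + 5 = (s - 5)(s - 1).
Hence p(s) = (s - 5) (s - 1), with roots 1, 5.
At least one eigenvalue has non-negative real part, so the system is not asymptotically stable.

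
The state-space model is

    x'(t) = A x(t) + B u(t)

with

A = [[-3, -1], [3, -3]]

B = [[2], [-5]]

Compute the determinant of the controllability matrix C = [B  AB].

37

AB = [[-1], [21]]
Controllability matrix C = [B  AB] = [[2, -1], [-5, 21]]
det(C) = 2·21 - (-1)·(-5) = 42 - 5 = 37
Since det(C) ≠ 0, rank(C) = 2 and the system is completely controllable.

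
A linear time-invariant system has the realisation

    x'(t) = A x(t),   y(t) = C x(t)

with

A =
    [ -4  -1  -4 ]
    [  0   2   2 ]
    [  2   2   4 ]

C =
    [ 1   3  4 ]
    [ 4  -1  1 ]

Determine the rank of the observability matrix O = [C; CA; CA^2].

3

CA = [[4, 13, 18], [-14, -4, -14]]
CA^2 = [[20, 58, 82], [28, -22, -8]]
Observability matrix O = [C; CA; CA^2] = [[1, 3, 4], [4, -1, 1], [4, 13, 18], [-14, -4, -14], [20, 58, 82], [28, -22, -8]]
Take the 3×3 submatrix of O formed by rows 1, 2, 3: [[1, 3, 4], [4, -1, 1], [4, 13, 18]]. Its determinant is 1·((-1)·18 - 1·13) - 3·(4·18 - 1·4) + 4·(4·13 - (-1)·4) = 1·(-31) - 3·68 + 4·56 = -11 ≠ 0.
So rank(O) ≥ 3; since O has 3 columns, rank(O) = 3.
rank(O) = 3 = n, so the pair (A, C) is completely observable.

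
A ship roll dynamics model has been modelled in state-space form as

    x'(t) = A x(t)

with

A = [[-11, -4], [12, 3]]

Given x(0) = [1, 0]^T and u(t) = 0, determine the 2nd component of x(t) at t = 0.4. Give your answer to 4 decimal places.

0.9952

det(sI - A) = s^2 - (tr A)s + det A, with tr A = (-11) + 3 = -8 and det A = (-11)·3 - (-4)·12 = -33 - (-48) = 15.
So p(s) = det(sI - A) = s^2 + 8s + 15.
Factor s^2 + 8s + 15: two numbers with sum -8 and product 15 are -3 and -5, so s^2 + 8s + 15 = (s + 3)(s + 5).
Hence p(s) = (s + 3) (s + 5), with roots -5, -3.
The eigenvalues -5, -3 are distinct and real, so A is diagonalisable and x(t) = e^{At} x(0) = V diag(e^{λ_i t}) V^{-1} x(0), where the columns of V are the eigenvectors.
λ = -5: A - (-5)I = [[-6, -4], [12, 8]]. Row 1 gives (-6)·v1 + (-4)·v2 = 0, so take v_1 = [2, -3]^T.
λ = -3: A - (-3)I = [[-8, -4], [12, 6]]. Row 1 gives (-8)·v1 + (-4)·v2 = 0, so take v_2 = [1, -2]^T.
V = [v_1 v_2] = [[2, 1], [-3, -2]] has det V = -1, so V^{-1} = adj(V)/det V = [[2, 1], [-3, -2]].
Modal coordinates z(0) = V^{-1} x(0): 2·1 + 1·0 = 2; (-3)·1 + (-2)·0 = -3; so z(0) = [2, -3]^T.
x_2(t) = Σ_i (v_i)_2 · z_i(0) · e^{λ_i t} (row 2 of V times the modal terms).
x_2(0.4) = (-3)·2·e^{-5·0.4} + (-2)·(-3)·e^{-3·0.4} = (-6)·0.135335 + 6·0.301194 = 0.9952.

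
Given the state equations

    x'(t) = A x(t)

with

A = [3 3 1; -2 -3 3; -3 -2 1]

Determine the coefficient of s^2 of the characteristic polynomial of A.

-1

Expand det(sI - A) for the 3×3 matrix.
p(s) = s^3 - s^2 + 6s + 17.
(Check: constant term = det(-A) = (-1)^3 det A = 17; coefficient of s^2 = -tr A = -1.)
The coefficient of s^2 is -1.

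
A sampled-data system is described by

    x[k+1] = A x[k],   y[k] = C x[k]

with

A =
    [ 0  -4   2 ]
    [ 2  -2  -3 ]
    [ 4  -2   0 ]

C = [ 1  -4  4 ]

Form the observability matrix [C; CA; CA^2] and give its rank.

3

CA = [[8, -4, 14]]
CA^2 = [[48, -52, 28]]
Observability matrix O = [C; CA; CA^2] = [[1, -4, 4], [8, -4, 14], [48, -52, 28]]
det(O) = 1·((-4)·28 - 14·(-52)) - (-4)·(8·28 - 14·48) + 4·(8·(-52) - (-4)·48) = 1·616 - (-4)·(-448) + 4·(-224) = -2072 ≠ 0, so rank(O) = 3.
rank(O) = 3 = n, so the pair (A, C) is completely observable.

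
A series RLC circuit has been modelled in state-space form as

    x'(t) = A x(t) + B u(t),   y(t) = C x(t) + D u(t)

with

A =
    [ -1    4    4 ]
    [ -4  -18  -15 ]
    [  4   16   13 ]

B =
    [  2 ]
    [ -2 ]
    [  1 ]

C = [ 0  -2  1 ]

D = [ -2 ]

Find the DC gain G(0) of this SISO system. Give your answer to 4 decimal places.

G(0) = C(-A)^{-1}B + D = -C A^{-1} B + D.
det A = -6, so A^{-1} = (1/-6)·adj(A) = [[-1, -2, -2], [4/3, 29/6, 31/6], [-4/3, -16/3, -17/3]]
A^{-1} B = [0, -11/6, 7/3]^T
C A^{-1} B = 6
G(0) = D - C A^{-1} B = -2 - (6) = -8

-8.0000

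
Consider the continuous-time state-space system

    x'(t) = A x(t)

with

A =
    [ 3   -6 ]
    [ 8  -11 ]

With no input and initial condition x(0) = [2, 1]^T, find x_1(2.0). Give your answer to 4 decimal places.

det(sI - A) = s^2 - (tr A)s + det A, with tr A = 3 + (-11) = -8 and det A = 3·(-11) - (-6)·8 = -33 - (-48) = 15.
So p(s) = det(sI - A) = s^2 + 8s + 15.
Factor s^2 + 8s + 15: two numbers with sum -8 and product 15 are -3 and -5, so s^2 + 8s + 15 = (s + 3)(s + 5).
Hence p(s) = (s + 3) (s + 5), with roots -5, -3.
The eigenvalues -5, -3 are distinct and real, so A is diagonalisable and x(t) = e^{At} x(0) = V diag(e^{λ_i t}) V^{-1} x(0), where the columns of V are the eigenvectors.
λ = -5: A - (-5)I = [[8, -6], [8, -6]]. Row 1 gives 8·v1 + (-6)·v2 = 0, so take v_1 = [-3, -4]^T.
λ = -3: A - (-3)I = [[6, -6], [8, -8]]. Row 1 gives 6·v1 + (-6)·v2 = 0, so take v_2 = [1, 1]^T.
V = [v_1 v_2] = [[-3, 1], [-4, 1]] has det V = 1, so V^{-1} = adj(V)/det V = [[1, -1], [4, -3]].
Modal coordinates z(0) = V^{-1} x(0): 1·2 + (-1)·1 = 1; 4·2 + (-3)·1 = 5; so z(0) = [1, 5]^T.
x_1(t) = Σ_i (v_i)_1 · z_i(0) · e^{λ_i t} (row 1 of V times the modal terms).
x_1(2.0) = (-3)·1·e^{-5·2.0} + 1·5·e^{-3·2.0} = (-3)·0.000045 + 5·0.002479 = 0.0123.

0.0123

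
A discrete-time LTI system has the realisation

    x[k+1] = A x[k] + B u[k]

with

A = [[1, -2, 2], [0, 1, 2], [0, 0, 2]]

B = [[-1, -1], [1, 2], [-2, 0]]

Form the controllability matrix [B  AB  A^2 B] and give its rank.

AB = [[-7, -5], [-3, 2], [-4, 0]]
A^2B = [[-9, -9], [-11, 2], [-8, 0]]
Controllability matrix C = [B  AB  A^2B] = [[-1, -1, -7, -5, -9, -9], [1, 2, -3, 2, -11, 2], [-2, 0, -4, 0, -8, 0]]
Take the 3×3 submatrix of C formed by columns 1, 2, 3: [[-1, -1, -7], [1, 2, -3], [-2, 0, -4]]. Its determinant is (-1)·(2·(-4) - (-3)·0) - (-1)·(1·(-4) - (-3)·(-2)) + (-7)·(1·0 - 2·(-2)) = (-1)·(-8) - (-1)·(-10) + (-7)·4 = -30 ≠ 0.
So rank(C) ≥ 3; since C has 3 rows, rank(C) = 3.
rank(C) = 3 = n, so the pair (A, B) is completely controllable.

3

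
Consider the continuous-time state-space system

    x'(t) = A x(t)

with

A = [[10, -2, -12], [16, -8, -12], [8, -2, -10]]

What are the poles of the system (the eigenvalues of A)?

det(sI - A) = s^3 - (tr A)s^2 + (M11 + M22 + M33)s - det A, where Mii is the 2×2 principal minor of A obtained by deleting row i and column i.
tr A = 10 + (-8) + (-10) = -8; M11 = (-8)·(-10) - (-12)·(-2) = 80 - 24 = 56; M22 = 10·(-10) - (-12)·8 = -100 - (-96) = -4; M33 = 10·(-8) - (-2)·16 = -80 - (-32) = -48; sum of minors = 4.
det A = 10·((-8)·(-10) - (-12)·(-2)) - (-2)·(16·(-10) - (-12)·8) + (-12)·(16·(-2) - (-8)·8) = 10·56 - (-2)·(-64) + (-12)·32 = 48.
So p(s) = det(sI - A) = s^3 + 8s^2 + 4s - 48.
Rational-root test: any integer root divides -48. Testing small divisors, s = 2 works: p(2) = 8 + 32 + 8 + (-48) = 0, so (s - 2) is a factor.
Dividing, p(s) = (s - 2)(s^2 + 10s + 24).
Factor s^2 + 10s + 24: two numbers with sum -10 and product 24 are -4 and -6, so s^2 + 10s + 24 = (s + 4)(s + 6).
Hence p(s) = (s - 2) (s + 4) (s + 6), with roots -6, -4, 2.
At least one eigenvalue has non-negative real part, so the system is not asymptotically stable.

-6, -4, 2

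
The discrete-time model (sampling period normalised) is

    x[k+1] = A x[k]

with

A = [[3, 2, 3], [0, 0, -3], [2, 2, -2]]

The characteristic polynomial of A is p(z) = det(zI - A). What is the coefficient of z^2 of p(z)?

Expand det(zI - A) for the 3×3 matrix.
p(z) = z^3 - z^2 - 6z - 6.
(Check: constant term = det(-A) = (-1)^3 det A = -6; coefficient of z^2 = -tr A = -1.)
The coefficient of z^2 is -1.

-1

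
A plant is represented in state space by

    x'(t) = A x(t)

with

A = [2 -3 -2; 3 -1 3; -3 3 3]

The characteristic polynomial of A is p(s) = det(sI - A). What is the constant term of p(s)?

-18

Expand det(sI - A) for the 3×3 matrix.
p(s) = s^3 - 4s^2 - 5s - 18.
(Check: constant term = det(-A) = (-1)^3 det A = -18; coefficient of s^2 = -tr A = -4.)
The constant term is -18.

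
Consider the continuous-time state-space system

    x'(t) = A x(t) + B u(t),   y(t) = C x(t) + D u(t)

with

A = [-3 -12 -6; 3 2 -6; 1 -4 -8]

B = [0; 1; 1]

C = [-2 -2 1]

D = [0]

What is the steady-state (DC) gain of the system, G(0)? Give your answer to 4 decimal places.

G(0) = C(-A)^{-1}B + D = -C A^{-1} B + D.
det A = -12, so A^{-1} = (1/-12)·adj(A) = [[10/3, 6, -7], [-3/2, -5/2, 3], [7/6, 2, -5/2]]
A^{-1} B = [-1, 1/2, -1/2]^T
C A^{-1} B = 1/2
G(0) = D - C A^{-1} B = 0 - (1/2) = -1/2 ≈ -0.5000

-0.5000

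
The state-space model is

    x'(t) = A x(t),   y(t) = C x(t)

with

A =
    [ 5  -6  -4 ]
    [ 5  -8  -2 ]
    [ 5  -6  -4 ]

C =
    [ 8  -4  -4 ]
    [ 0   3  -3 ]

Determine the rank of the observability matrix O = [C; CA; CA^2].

CA = [[0, 8, -8], [0, -6, 6]]
CA^2 = [[0, -16, 16], [0, 12, -12]]
Observability matrix O = [C; CA; CA^2] = [[8, -4, -4], [0, 3, -3], [0, 8, -8], [0, -6, 6], [0, -16, 16], [0, 12, -12]]
The columns c1, c2, c3 of O are linearly dependent: c1 + c2 + c3 = 0 (check each entry), so rank(O) ≤ 2.
The 2×2 minor from rows 1, 2, columns 1, 2 is 8·3 - (-4)·0 = 24 - 0 = 24 ≠ 0, so rank(O) = 2.
rank(O) = 2 < n = 3, so the pair (A, C) is not completely observable.

2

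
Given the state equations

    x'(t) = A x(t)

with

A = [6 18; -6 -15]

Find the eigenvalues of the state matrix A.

det(sI - A) = s^2 - (tr A)s + det A, with tr A = 6 + (-15) = -9 and det A = 6·(-15) - 18·(-6) = -90 - (-108) = 18.
So p(s) = det(sI - A) = s^2 + 9s + 18.
Factor s^2 + 9s + 18: two numbers with sum -9 and product 18 are -3 and -6, so s^2 + 9s + 18 = (s + 3)(s + 6).
Hence p(s) = (s + 3) (s + 6), with roots -6, -3.
All eigenvalues have negative real part, so the system is asymptotically stable.

-6, -3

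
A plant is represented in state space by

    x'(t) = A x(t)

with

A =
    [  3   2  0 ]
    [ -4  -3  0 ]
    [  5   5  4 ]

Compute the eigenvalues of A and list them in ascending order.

det(sI - A) = s^3 - (tr A)s^2 + (M11 + M22 + M33)s - det A, where Mii is the 2×2 principal minor of A obtained by deleting row i and column i.
tr A = 3 + (-3) + 4 = 4; M11 = (-3)·4 - 0·5 = -12 - 0 = -12; M22 = 3·4 - 0·5 = 12 - 0 = 12; M33 = 3·(-3) - 2·(-4) = -9 - (-8) = -1; sum of minors = -1.
det A = 3·((-3)·4 - 0·5) - 2·((-4)·4 - 0·5) + 0·((-4)·5 - (-3)·5) = 3·(-12) - 2·(-16) + 0·(-5) = -4.
So p(s) = det(sI - A) = s^3 - 4s^2 - s + 4.
Rational-root test: any integer root divides 4. Testing small divisors, s = -1 works: p(-1) = -1 + (-4) + 1 + 4 = 0, so (s + 1) is a factor.
Dividing, p(s) = (s + 1)(s^2 - 5s + 4).
Factor s^2 - 5s + 4: two numbers with sum 5 and product 4 are 4 and 1, so s^2 - 5s + 4 = (s - 4)(s - 1).
Hence p(s) = (s - 4) (s - 1) (s + 1), with roots -1, 1, 4.
At least one eigenvalue has non-negative real part, so the system is not asymptotically stable.

-1, 1, 4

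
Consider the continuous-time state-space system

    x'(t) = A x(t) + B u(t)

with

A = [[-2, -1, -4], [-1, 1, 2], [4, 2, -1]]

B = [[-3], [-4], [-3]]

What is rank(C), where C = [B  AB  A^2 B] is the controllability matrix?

AB = [[22], [-7], [-17]]
A^2B = [[31], [-63], [91]]
Controllability matrix C = [B  AB  A^2B] = [[-3, 22, 31], [-4, -7, -63], [-3, -17, 91]]
det(C) = (-3)·((-7)·91 - (-63)·(-17)) - 22·((-4)·91 - (-63)·(-3)) + 31·((-4)·(-17) - (-7)·(-3)) = (-3)·(-1708) - 22·(-553) + 31·47 = 18747 ≠ 0, so rank(C) = 3.
rank(C) = 3 = n, so the pair (A, B) is completely controllable.

3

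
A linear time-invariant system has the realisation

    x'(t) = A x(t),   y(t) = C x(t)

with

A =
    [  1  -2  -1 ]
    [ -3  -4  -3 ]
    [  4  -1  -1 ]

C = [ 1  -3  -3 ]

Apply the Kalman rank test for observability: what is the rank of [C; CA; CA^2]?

CA = [[-2, 13, 11]]
CA^2 = [[3, -59, -48]]
Observability matrix O = [C; CA; CA^2] = [[1, -3, -3], [-2, 13, 11], [3, -59, -48]]
det(O) = 1·(13·(-48) - 11·(-59)) - (-3)·((-2)·(-48) - 11·3) + (-3)·((-2)·(-59) - 13·3) = 1·25 - (-3)·63 + (-3)·79 = -23 ≠ 0, so rank(O) = 3.
rank(O) = 3 = n, so the pair (A, C) is completely observable.

3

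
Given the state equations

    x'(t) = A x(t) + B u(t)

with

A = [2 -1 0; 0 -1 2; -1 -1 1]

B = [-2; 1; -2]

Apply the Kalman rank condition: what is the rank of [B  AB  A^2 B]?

3

AB = [[-5], [-5], [-1]]
A^2B = [[-5], [3], [9]]
Controllability matrix C = [B  AB  A^2B] = [[-2, -5, -5], [1, -5, 3], [-2, -1, 9]]
det(C) = (-2)·((-5)·9 - 3·(-1)) - (-5)·(1·9 - 3·(-2)) + (-5)·(1·(-1) - (-5)·(-2)) = (-2)·(-42) - (-5)·15 + (-5)·(-11) = 214 ≠ 0, so rank(C) = 3.
rank(C) = 3 = n, so the pair (A, B) is completely controllable.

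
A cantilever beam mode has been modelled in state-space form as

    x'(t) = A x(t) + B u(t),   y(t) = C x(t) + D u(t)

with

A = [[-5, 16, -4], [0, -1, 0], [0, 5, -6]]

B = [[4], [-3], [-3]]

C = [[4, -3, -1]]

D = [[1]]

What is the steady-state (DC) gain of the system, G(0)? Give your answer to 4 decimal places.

-12.6000

G(0) = C(-A)^{-1}B + D = -C A^{-1} B + D.
det A = -30, so A^{-1} = (1/-30)·adj(A) = [[-1/5, -38/15, 2/15], [0, -1, 0], [0, -5/6, -1/6]]
A^{-1} B = [32/5, 3, 3]^T
C A^{-1} B = 68/5
G(0) = D - C A^{-1} B = 1 - (68/5) = -63/5 ≈ -12.6000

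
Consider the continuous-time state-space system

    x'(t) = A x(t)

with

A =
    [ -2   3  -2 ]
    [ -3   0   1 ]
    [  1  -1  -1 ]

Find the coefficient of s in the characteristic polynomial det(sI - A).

14

Expand det(sI - A) for the 3×3 matrix.
p(s) = s^3 + 3s^2 + 14s + 14.
(Check: constant term = det(-A) = (-1)^3 det A = 14; coefficient of s^2 = -tr A = 3.)
The coefficient of s is 14.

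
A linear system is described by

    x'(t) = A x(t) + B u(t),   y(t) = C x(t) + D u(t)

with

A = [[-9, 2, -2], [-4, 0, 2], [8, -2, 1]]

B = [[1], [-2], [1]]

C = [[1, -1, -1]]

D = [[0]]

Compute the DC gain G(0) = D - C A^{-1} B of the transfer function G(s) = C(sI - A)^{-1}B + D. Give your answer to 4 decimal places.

G(0) = C(-A)^{-1}B + D = -C A^{-1} B + D.
det A = -12, so A^{-1} = (1/-12)·adj(A) = [[-1/3, -1/6, -1/3], [-5/3, -7/12, -13/6], [-2/3, 1/6, -2/3]]
A^{-1} B = [-1/3, -8/3, -5/3]^T
C A^{-1} B = 4
G(0) = D - C A^{-1} B = 0 - (4) = -4

-4.0000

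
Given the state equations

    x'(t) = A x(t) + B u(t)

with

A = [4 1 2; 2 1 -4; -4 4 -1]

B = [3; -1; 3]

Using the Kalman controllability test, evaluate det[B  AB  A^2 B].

12352

AB = [[17], [-7], [-19]]
A^2B = [[23], [103], [-77]]
Controllability matrix C = [B  AB  A^2B] = [[3, 17, 23], [-1, -7, 103], [3, -19, -77]]
Expanding along the first row, det(C) = 3·((-7)·(-77) - 103·(-19)) - 17·((-1)·(-77) - 103·3) + 23·((-1)·(-19) - (-7)·3) = 3·2496 - 17·(-232) + 23·40 = 12352
Since det(C) ≠ 0, rank(C) = 3 and the system is completely controllable.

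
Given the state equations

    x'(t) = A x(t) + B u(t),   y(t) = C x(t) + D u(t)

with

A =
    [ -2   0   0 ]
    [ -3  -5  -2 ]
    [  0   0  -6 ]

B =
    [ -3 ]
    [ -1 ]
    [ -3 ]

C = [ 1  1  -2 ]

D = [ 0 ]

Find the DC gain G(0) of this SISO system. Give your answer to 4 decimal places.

G(0) = C(-A)^{-1}B + D = -C A^{-1} B + D.
det A = -60, so A^{-1} = (1/-60)·adj(A) = [[-1/2, 0, 0], [3/10, -1/5, 1/15], [0, 0, -1/6]]
A^{-1} B = [3/2, -9/10, 1/2]^T
C A^{-1} B = -2/5
G(0) = D - C A^{-1} B = 0 - (-2/5) = 2/5 ≈ 0.4000

0.4000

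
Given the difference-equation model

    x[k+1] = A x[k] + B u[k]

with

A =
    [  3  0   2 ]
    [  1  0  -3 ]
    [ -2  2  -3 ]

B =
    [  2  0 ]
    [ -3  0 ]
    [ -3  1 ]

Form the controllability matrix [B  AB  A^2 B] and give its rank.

AB = [[0, 2], [11, -3], [-1, -3]]
A^2B = [[-2, 0], [3, 11], [25, -1]]
Controllability matrix C = [B  AB  A^2B] = [[2, 0, 0, 2, -2, 0], [-3, 0, 11, -3, 3, 11], [-3, 1, -1, -3, 25, -1]]
Take the 3×3 submatrix of C formed by columns 1, 2, 3: [[2, 0, 0], [-3, 0, 11], [-3, 1, -1]]. Its determinant is 2·(0·(-1) - 11·1) - 0·((-3)·(-1) - 11·(-3)) + 0·((-3)·1 - 0·(-3)) = 2·(-11) - 0·36 + 0·(-3) = -22 ≠ 0.
So rank(C) ≥ 3; since C has 3 rows, rank(C) = 3.
rank(C) = 3 = n, so the pair (A, B) is completely controllable.

3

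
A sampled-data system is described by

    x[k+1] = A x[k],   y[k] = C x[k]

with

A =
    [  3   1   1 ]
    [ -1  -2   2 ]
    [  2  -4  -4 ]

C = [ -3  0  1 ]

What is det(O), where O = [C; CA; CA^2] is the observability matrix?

-1029

CA = [[-7, -7, -7]]
CA^2 = [[-28, 35, 7]]
Observability matrix O = [C; CA; CA^2] = [[-3, 0, 1], [-7, -7, -7], [-28, 35, 7]]
Expanding along the first row, det(O) = (-3)·((-7)·7 - (-7)·35) - 0·((-7)·7 - (-7)·(-28)) + 1·((-7)·35 - (-7)·(-28)) = (-3)·196 - 0·(-245) + 1·(-441) = -1029
Since det(O) ≠ 0, rank(O) = 3 and the system is completely observable.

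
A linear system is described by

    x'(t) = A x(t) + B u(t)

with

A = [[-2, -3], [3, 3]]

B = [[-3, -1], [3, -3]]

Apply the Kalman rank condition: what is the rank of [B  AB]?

AB = [[-3, 11], [0, -12]]
Controllability matrix C = [B  AB] = [[-3, -1, -3, 11], [3, -3, 0, -12]]
Take the 2×2 submatrix of C formed by columns 1, 2: [[-3, -1], [3, -3]]. Its determinant is (-3)·(-3) - (-1)·3 = 9 - (-3) = 12 ≠ 0.
So rank(C) ≥ 2; since C has 2 rows, rank(C) = 2.
rank(C) = 2 = n, so the pair (A, B) is completely controllable.

2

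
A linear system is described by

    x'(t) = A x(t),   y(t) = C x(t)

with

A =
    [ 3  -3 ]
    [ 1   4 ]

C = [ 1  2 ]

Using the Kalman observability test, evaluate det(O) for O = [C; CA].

-5

CA = [[5, 5]]
Observability matrix O = [C; CA] = [[1, 2], [5, 5]]
det(O) = 1·5 - 2·5 = 5 - 10 = -5
Since det(O) ≠ 0, rank(O) = 2 and the system is completely observable.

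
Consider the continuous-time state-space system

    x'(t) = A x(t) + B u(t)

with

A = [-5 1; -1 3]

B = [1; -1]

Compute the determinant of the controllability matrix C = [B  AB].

-10

AB = [[-6], [-4]]
Controllability matrix C = [B  AB] = [[1, -6], [-1, -4]]
det(C) = 1·(-4) - (-6)·(-1) = -4 - 6 = -10
Since det(C) ≠ 0, rank(C) = 2 and the system is completely controllable.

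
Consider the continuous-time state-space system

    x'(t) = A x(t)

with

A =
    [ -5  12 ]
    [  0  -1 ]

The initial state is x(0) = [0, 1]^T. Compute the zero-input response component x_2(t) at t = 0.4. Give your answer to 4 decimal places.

det(sI - A) = s^2 - (tr A)s + det A, with tr A = (-5) + (-1) = -6 and det A = (-5)·(-1) - 12·0 = 5 - 0 = 5.
So p(s) = det(sI - A) = s^2 + 6s + 5.
Factor s^2 + 6s + 5: two numbers with sum -6 and product 5 are -1 and -5, so s^2 + 6s + 5 = (s + 1)(s + 5).
Hence p(s) = (s + 1) (s + 5), with roots -5, -1.
The eigenvalues -5, -1 are distinct and real, so A is diagonalisable and x(t) = e^{At} x(0) = V diag(e^{λ_i t}) V^{-1} x(0), where the columns of V are the eigenvectors.
λ = -5: A - (-5)I = [[0, 12], [0, 4]]. Row 1 gives 0·v1 + 12·v2 = 0, so take v_1 = [1, 0]^T.
λ = -1: A - (-1)I = [[-4, 12], [0, 0]]. Row 1 gives (-4)·v1 + 12·v2 = 0, so take v_2 = [3, 1]^T.
V = [v_1 v_2] = [[1, 3], [0, 1]] has det V = 1, so V^{-1} = adj(V)/det V = [[1, -3], [0, 1]].
Modal coordinates z(0) = V^{-1} x(0): 1·0 + (-3)·1 = -3; 0·0 + 1·1 = 1; so z(0) = [-3, 1]^T.
x_2(t) = Σ_i (v_i)_2 · z_i(0) · e^{λ_i t} (row 2 of V times the modal terms).
x_2(0.4) = 0·(-3)·e^{-5·0.4} + 1·1·e^{-1·0.4} = 0·0.135335 + 1·0.670320 = 0.6703.

0.6703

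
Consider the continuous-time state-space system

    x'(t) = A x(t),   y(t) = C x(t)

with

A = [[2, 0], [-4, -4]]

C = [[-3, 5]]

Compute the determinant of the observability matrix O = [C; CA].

190

CA = [[-26, -20]]
Observability matrix O = [C; CA] = [[-3, 5], [-26, -20]]
det(O) = (-3)·(-20) - 5·(-26) = 60 - (-130) = 190
Since det(O) ≠ 0, rank(O) = 2 and the system is completely observable.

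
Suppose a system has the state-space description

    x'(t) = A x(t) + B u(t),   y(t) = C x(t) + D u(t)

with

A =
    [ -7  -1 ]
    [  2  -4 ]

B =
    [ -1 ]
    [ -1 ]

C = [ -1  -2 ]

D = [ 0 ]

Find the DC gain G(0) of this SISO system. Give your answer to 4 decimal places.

G(0) = C(-A)^{-1}B + D = -C A^{-1} B + D.
det A = 30, so A^{-1} = (1/30)·adj(A) = [[-2/15, 1/30], [-1/15, -7/30]]
A^{-1} B = [1/10, 3/10]^T
C A^{-1} B = -7/10
G(0) = D - C A^{-1} B = 0 - (-7/10) = 7/10 ≈ 0.7000

0.7000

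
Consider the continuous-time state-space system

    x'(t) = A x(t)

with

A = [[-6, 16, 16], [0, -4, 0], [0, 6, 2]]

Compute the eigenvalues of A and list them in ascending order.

-6, -4, 2

det(sI - A) = s^3 - (tr A)s^2 + (M11 + M22 + M33)s - det A, where Mii is the 2×2 principal minor of A obtained by deleting row i and column i.
tr A = (-6) + (-4) + 2 = -8; M11 = (-4)·2 - 0·6 = -8 - 0 = -8; M22 = (-6)·2 - 16·0 = -12 - 0 = -12; M33 = (-6)·(-4) - 16·0 = 24 - 0 = 24; sum of minors = 4.
det A = (-6)·((-4)·2 - 0·6) - 16·(0·2 - 0·0) + 16·(0·6 - (-4)·0) = (-6)·(-8) - 16·0 + 16·0 = 48.
So p(s) = det(sI - A) = s^3 + 8s^2 + 4s - 48.
Rational-root test: any integer root divides -48. Testing small divisors, s = 2 works: p(2) = 8 + 32 + 8 + (-48) = 0, so (s - 2) is a factor.
Dividing, p(s) = (s - 2)(s^2 + 10s + 24).
Factor s^2 + 10s + 24: two numbers with sum -10 and product 24 are -4 and -6, so s^2 + 10s + 24 = (s + 4)(s + 6).
Hence p(s) = (s - 2) (s + 4) (s + 6), with roots -6, -4, 2.
At least one eigenvalue has non-negative real part, so the system is not asymptotically stable.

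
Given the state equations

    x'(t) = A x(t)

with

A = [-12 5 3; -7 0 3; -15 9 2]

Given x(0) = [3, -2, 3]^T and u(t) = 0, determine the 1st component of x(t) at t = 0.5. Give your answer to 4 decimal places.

det(sI - A) = s^3 - (tr A)s^2 + (M11 + M22 + M33)s - det A, where Mii is the 2×2 principal minor of A obtained by deleting row i and column i.
tr A = (-12) + 0 + 2 = -10; M11 = 0·2 - 3·9 = 0 - 27 = -27; M22 = (-12)·2 - 3·(-15) = -24 - (-45) = 21; M33 = (-12)·0 - 5·(-7) = 0 - (-35) = 35; sum of minors = 29.
det A = (-12)·(0·2 - 3·9) - 5·((-7)·2 - 3·(-15)) + 3·((-7)·9 - 0·(-15)) = (-12)·(-27) - 5·31 + 3·(-63) = -20.
So p(s) = det(sI - A) = s^3 + 10s^2 + 29s + 20.
Rational-root test: any integer root divides 20. Testing small divisors, s = -1 works: p(-1) = -1 + 10 + (-29) + 20 = 0, so (s + 1) is a factor.
Dividing, p(s) = (s + 1)(s^2 + 9s + 20).
Factor s^2 + 9s + 20: two numbers with sum -9 and product 20 are -4 and -5, so s^2 + 9s + 20 = (s + 4)(s + 5).
Hence p(s) = (s + 1) (s + 4) (s + 5), with roots -5, -4, -1.
The eigenvalues -5, -4, -1 are distinct and real, so A is diagonalisable and x(t) = e^{At} x(0) = V diag(e^{λ_i t}) V^{-1} x(0), where the columns of V are the eigenvectors.
λ = -5: A - (-5)I = [[-7, 5, 3], [-7, 5, 3], [-15, 9, 7]]. v must be orthogonal to every row; (row 1) × (row 3) = [8, 4, 12], so take v_1 = [2, 1, 3]^T.
λ = -4: A - (-4)I = [[-8, 5, 3], [-7, 4, 3], [-15, 9, 6]]. v must be orthogonal to every row; (row 1) × (row 2) = [3, 3, 3], so take v_2 = [-1, -1, -1]^T.
λ = -1: A - (-1)I = [[-11, 5, 3], [-7, 1, 3], [-15, 9, 3]]. v must be orthogonal to every row; (row 1) × (row 2) = [12, 12, 24], so take v_3 = [1, 1, 2]^T.
V = [v_1 v_2 v_3] = [[2, -1, 1], [1, -1, 1], [3, -1, 2]] has det V = -1, so V^{-1} = adj(V)/det V = [[1, -1, 0], [-1, -1, 1], [-2, 1, 1]].
Modal coordinates z(0) = V^{-1} x(0): 1·3 + (-1)·(-2) + 0·3 = 5; (-1)·3 + (-1)·(-2) + 1·3 = 2; (-2)·3 + 1·(-2) + 1·3 = -5; so z(0) = [5, 2, -5]^T.
x_1(t) = Σ_i (v_i)_1 · z_i(0) · e^{λ_i t} (row 1 of V times the modal terms).
x_1(0.5) = 2·5·e^{-5·0.5} + (-1)·2·e^{-4·0.5} + 1·(-5)·e^{-1·0.5} = 10·0.082085 + (-2)·0.135335 + (-5)·0.606531 = -2.4825.

-2.4825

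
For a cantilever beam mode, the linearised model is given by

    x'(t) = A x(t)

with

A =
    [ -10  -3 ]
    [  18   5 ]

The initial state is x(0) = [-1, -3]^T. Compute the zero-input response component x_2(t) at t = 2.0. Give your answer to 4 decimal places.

det(sI - A) = s^2 - (tr A)s + det A, with tr A = (-10) + 5 = -5 and det A = (-10)·5 - (-3)·18 = -50 - (-54) = 4.
So p(s) = det(sI - A) = s^2 + 5s + 4.
Factor s^2 + 5s + 4: two numbers with sum -5 and product 4 are -1 and -4, so s^2 + 5s + 4 = (s + 1)(s + 4).
Hence p(s) = (s + 1) (s + 4), with roots -4, -1.
The eigenvalues -4, -1 are distinct and real, so A is diagonalisable and x(t) = e^{At} x(0) = V diag(e^{λ_i t}) V^{-1} x(0), where the columns of V are the eigenvectors.
λ = -4: A - (-4)I = [[-6, -3], [18, 9]]. Row 1 gives (-6)·v1 + (-3)·v2 = 0, so take v_1 = [-1, 2]^T.
λ = -1: A - (-1)I = [[-9, -3], [18, 6]]. Row 1 gives (-9)·v1 + (-3)·v2 = 0, so take v_2 = [1, -3]^T.
V = [v_1 v_2] = [[-1, 1], [2, -3]] has det V = 1, so V^{-1} = adj(V)/det V = [[-3, -1], [-2, -1]].
Modal coordinates z(0) = V^{-1} x(0): (-3)·(-1) + (-1)·(-3) = 6; (-2)·(-1) + (-1)·(-3) = 5; so z(0) = [6, 5]^T.
x_2(t) = Σ_i (v_i)_2 · z_i(0) · e^{λ_i t} (row 2 of V times the modal terms).
x_2(2.0) = 2·6·e^{-4·2.0} + (-3)·5·e^{-1·2.0} = 12·0.000335 + (-15)·0.135335 = -2.0260.

-2.0260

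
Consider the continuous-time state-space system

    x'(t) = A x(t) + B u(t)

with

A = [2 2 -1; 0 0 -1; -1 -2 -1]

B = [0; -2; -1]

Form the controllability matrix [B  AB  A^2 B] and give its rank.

3

AB = [[-3], [1], [5]]
A^2B = [[-9], [-5], [-4]]
Controllability matrix C = [B  AB  A^2B] = [[0, -3, -9], [-2, 1, -5], [-1, 5, -4]]
det(C) = 0·(1·(-4) - (-5)·5) - (-3)·((-2)·(-4) - (-5)·(-1)) + (-9)·((-2)·5 - 1·(-1)) = 0·21 - (-3)·3 + (-9)·(-9) = 90 ≠ 0, so rank(C) = 3.
rank(C) = 3 = n, so the pair (A, B) is completely controllable.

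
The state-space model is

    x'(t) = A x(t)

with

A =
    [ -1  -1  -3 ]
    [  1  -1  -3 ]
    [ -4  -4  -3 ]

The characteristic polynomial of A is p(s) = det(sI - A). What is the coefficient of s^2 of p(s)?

5

Expand det(sI - A) for the 3×3 matrix.
p(s) = s^3 + 5s^2 - 16s - 18.
(Check: constant term = det(-A) = (-1)^3 det A = -18; coefficient of s^2 = -tr A = 5.)
The coefficient of s^2 is 5.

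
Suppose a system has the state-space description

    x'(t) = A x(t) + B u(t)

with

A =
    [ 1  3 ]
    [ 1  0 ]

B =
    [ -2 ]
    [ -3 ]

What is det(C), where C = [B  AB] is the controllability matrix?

-29

AB = [[-11], [-2]]
Controllability matrix C = [B  AB] = [[-2, -11], [-3, -2]]
det(C) = (-2)·(-2) - (-11)·(-3) = 4 - 33 = -29
Since det(C) ≠ 0, rank(C) = 2 and the system is completely controllable.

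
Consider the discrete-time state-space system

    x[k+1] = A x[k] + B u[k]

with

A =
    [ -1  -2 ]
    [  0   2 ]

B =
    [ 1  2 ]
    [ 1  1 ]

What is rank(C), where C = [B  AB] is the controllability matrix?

2

AB = [[-3, -4], [2, 2]]
Controllability matrix C = [B  AB] = [[1, 2, -3, -4], [1, 1, 2, 2]]
Take the 2×2 submatrix of C formed by columns 1, 2: [[1, 2], [1, 1]]. Its determinant is 1·1 - 2·1 = 1 - 2 = -1 ≠ 0.
So rank(C) ≥ 2; since C has 2 rows, rank(C) = 2.
rank(C) = 2 = n, so the pair (A, B) is completely controllable.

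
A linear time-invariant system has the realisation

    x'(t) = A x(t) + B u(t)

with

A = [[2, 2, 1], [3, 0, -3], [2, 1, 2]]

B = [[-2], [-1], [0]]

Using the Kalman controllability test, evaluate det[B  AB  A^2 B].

-283

AB = [[-6], [-6], [-5]]
A^2B = [[-29], [-3], [-28]]
Controllability matrix C = [B  AB  A^2B] = [[-2, -6, -29], [-1, -6, -3], [0, -5, -28]]
Expanding along the first row, det(C) = (-2)·((-6)·(-28) - (-3)·(-5)) - (-6)·((-1)·(-28) - (-3)·0) + (-29)·((-1)·(-5) - (-6)·0) = (-2)·153 - (-6)·28 + (-29)·5 = -283
Since det(C) ≠ 0, rank(C) = 3 and the system is completely controllable.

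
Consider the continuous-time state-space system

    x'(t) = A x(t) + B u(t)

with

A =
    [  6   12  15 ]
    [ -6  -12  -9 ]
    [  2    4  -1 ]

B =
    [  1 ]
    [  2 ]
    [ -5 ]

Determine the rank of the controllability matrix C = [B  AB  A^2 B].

2

AB = [[-45], [15], [15]]
A^2B = [[135], [-45], [-45]]
Controllability matrix C = [B  AB  A^2B] = [[1, -45, 135], [2, 15, -45], [-5, 15, -45]]
The rows r1, r2, r3 of C are linearly dependent: r1 + 2·r2 + r3 = 0 (check each entry), so rank(C) ≤ 2.
The 2×2 minor from rows 1, 2, columns 1, 2 is 1·15 - (-45)·2 = 15 - (-90) = 105 ≠ 0, so rank(C) = 2.
rank(C) = 2 < n = 3, so the pair (A, B) is not completely controllable.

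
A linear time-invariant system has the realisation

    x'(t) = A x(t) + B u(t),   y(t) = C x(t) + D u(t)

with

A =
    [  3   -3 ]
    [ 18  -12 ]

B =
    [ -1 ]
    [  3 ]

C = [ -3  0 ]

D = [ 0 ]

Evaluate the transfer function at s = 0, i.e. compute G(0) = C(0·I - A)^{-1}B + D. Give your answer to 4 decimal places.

G(0) = C(-A)^{-1}B + D = -C A^{-1} B + D.
det A = 18, so A^{-1} = (1/18)·adj(A) = [[-2/3, 1/6], [-1, 1/6]]
A^{-1} B = [7/6, 3/2]^T
C A^{-1} B = -7/2
G(0) = D - C A^{-1} B = 0 - (-7/2) = 7/2 ≈ 3.5000

3.5000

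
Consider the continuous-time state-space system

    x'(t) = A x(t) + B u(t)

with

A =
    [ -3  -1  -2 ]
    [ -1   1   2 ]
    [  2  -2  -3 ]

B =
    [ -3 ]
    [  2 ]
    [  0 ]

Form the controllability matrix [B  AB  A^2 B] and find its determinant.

AB = [[7], [5], [-10]]
A^2B = [[-6], [-22], [34]]
Controllability matrix C = [B  AB  A^2B] = [[-3, 7, -6], [2, 5, -22], [0, -10, 34]]
Expanding along the first row, det(C) = (-3)·(5·34 - (-22)·(-10)) - 7·(2·34 - (-22)·0) + (-6)·(2·(-10) - 5·0) = (-3)·(-50) - 7·68 + (-6)·(-20) = -206
Since det(C) ≠ 0, rank(C) = 3 and the system is completely controllable.

-206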